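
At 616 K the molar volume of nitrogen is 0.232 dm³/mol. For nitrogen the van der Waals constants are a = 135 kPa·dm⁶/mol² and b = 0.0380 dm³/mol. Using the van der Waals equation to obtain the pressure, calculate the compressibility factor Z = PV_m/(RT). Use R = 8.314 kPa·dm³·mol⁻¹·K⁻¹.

Z ≈ 1.082

P = RT/(V_m − b) − a/V_m² = (8.314)(616)/(0.232 − 0.0380) − 135/(0.232)²
  = 5121.4/0.19400 − 2508.2 = 26399 − 2508.2 = 23891 kPa
Z = PV_m/(RT) = (23891)(0.232)/((8.314)(616)) = 5542.7/5121.4 = 1.082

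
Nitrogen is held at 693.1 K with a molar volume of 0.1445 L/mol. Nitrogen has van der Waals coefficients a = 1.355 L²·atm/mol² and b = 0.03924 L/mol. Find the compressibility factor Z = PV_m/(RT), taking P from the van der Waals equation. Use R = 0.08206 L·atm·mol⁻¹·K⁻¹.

P = RT/(V_m − b) − a/V_m² = (0.08206)(693.1)/(0.1445 − 0.03924) − 1.355/(0.1445)²
  = 56.876/0.10526 − 64.894 = 540.34 − 64.894 = 475.45 atm
Z = PV_m/(RT) = (475.45)(0.1445)/((0.08206)(693.1)) = 68.703/56.876 = 1.208

Z ≈ 1.208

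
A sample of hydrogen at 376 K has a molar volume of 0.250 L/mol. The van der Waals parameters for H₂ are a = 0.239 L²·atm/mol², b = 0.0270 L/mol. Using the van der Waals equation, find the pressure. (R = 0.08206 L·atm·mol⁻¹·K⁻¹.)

P = RT/(V_m − b) − a/V_m²
RT/(V_m − b) = (0.08206)(376)/(0.250 − 0.0270) = 30.855/0.22300 = 138.36 atm
a/V_m² = 0.239/(0.250)² = 3.8240 atm
P = 138.36 − 3.8240 = 134.5 atm

P ≈ 134.5 atm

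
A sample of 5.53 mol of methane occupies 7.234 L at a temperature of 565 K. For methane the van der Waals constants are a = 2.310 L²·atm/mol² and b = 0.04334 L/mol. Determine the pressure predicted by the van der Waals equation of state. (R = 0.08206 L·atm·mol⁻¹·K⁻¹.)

P = nRT/(V − nb) − a n²/V²
nRT/(V − nb) = (5.53)(0.08206)(565)/(7.234 − 5.53×0.04334) = 256.39/6.9943 = 36.657 atm
a n²/V² = (2.310)(5.53)²/(7.234)² = 1.3499 atm
P = 36.657 − 1.3499 = 35.31 atm

P ≈ 35.31 atm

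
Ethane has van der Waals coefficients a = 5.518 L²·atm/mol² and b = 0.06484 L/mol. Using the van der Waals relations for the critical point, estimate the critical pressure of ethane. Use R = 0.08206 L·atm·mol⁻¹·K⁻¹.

For a van der Waals gas, P_c = a/(27b²).
P_c = 5.518/(27×(0.06484)²) = 5.518/0.11351 = 48.61 atm

P_c ≈ 48.61 atm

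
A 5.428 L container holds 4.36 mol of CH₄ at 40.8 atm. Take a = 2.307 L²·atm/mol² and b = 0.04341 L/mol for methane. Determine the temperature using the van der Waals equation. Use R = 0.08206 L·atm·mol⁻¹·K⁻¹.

T ≈ 619.2 K

T = (P + a n²/V²)(V − nb)/(nR)
P + a n²/V² = 40.8 + (2.307)(4.36)²/(5.428)² = 42.288 atm
V − nb = 5.428 − (4.36)(0.04341) = 5.2387 L
T = (42.288)(5.2387)/((4.36)(0.08206)) = 619.2 K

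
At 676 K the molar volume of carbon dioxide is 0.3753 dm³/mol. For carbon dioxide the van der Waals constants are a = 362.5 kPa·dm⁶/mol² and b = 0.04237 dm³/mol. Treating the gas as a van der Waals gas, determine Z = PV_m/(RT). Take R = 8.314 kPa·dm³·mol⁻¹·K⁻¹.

P = RT/(V_m − b) − a/V_m² = (8.314)(676)/(0.3753 − 0.04237) − 362.5/(0.3753)²
  = 5620.3/0.33293 − 2573.7 = 16881 − 2573.7 = 14307 kPa
Z = PV_m/(RT) = (14307)(0.3753)/((8.314)(676)) = 5369.4/5620.3 = 0.9554

Z ≈ 0.9554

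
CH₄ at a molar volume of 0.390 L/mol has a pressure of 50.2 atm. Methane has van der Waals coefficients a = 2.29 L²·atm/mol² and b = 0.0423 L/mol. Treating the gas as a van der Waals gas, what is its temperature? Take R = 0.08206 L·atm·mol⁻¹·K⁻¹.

T ≈ 276.5 K

T = (P + a/V_m²)(V_m − b)/R
P + a/V_m² = 50.2 + 2.29/(0.390)² = 65.256 atm
V_m − b = 0.390 − 0.0423 = 0.34770 L/mol
T = (65.256)(0.34770)/0.08206 = 276.5 K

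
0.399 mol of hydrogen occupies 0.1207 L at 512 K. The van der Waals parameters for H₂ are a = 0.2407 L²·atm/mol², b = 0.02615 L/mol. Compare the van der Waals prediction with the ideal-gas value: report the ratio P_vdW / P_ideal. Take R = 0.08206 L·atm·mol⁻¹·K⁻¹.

Ideal: P_ideal = nRT/V = (0.399)(0.08206)(512)/0.1207 = 138.889 atm
vdW: P = nRT/(V − nb) − a n²/V² = 16.7639/0.110266 − 0.0383197/0.0145685 = 152.031 − 2.63031 = 149.401 atm
Ratio = 149.401/138.889 = 1.076

P_vdW / P_ideal ≈ 1.076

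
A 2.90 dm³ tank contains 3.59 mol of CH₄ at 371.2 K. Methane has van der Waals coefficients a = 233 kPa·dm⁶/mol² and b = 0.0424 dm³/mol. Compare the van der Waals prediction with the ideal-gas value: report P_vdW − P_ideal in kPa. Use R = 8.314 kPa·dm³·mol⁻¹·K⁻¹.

ΔP ≈ -145.4 kPa

Ideal: P_ideal = nRT/V = (3.59)(8.314)(371.2)/2.90 = 3820.45 kPa
vdW: P = nRT/(V − nb) − a n²/V² = 11079.3/2.74778 − 3002.93/8.41000 = 4032.09 − 357.067 = 3675.02 kPa
ΔP = 3675.02 − 3820.45 = -145.4 kPa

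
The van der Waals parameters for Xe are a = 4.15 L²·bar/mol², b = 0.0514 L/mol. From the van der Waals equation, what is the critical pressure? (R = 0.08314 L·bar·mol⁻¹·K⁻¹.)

For a van der Waals gas, P_c = a/(27b²).
P_c = 4.15/(27×(0.0514)²) = 4.15/0.071333 = 58.18 bar

P_c ≈ 58.18 bar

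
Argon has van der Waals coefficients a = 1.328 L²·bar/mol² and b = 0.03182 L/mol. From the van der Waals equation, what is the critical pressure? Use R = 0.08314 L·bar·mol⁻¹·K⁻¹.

P_c ≈ 48.58 bar

For a van der Waals gas, P_c = a/(27b²).
P_c = 1.328/(27×(0.03182)²) = 1.328/0.027338 = 48.58 bar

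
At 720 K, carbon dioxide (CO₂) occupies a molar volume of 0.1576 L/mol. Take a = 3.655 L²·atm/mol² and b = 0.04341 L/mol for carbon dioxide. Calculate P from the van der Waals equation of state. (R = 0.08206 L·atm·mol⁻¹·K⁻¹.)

P = RT/(V_m − b) − a/V_m²
RT/(V_m − b) = (0.08206)(720)/(0.1576 − 0.04341) = 59.083/0.11419 = 517.41 atm
a/V_m² = 3.655/(0.1576)² = 147.15 atm
P = 517.41 − 147.15 = 370.3 atm

P ≈ 370.3 atm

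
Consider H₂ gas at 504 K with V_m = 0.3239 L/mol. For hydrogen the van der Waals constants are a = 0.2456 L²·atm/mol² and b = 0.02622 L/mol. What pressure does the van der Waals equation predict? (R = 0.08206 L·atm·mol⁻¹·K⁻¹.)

P ≈ 136.6 atm

P = RT/(V_m − b) − a/V_m²
RT/(V_m − b) = (0.08206)(504)/(0.3239 − 0.02622) = 41.358/0.29768 = 138.93 atm
a/V_m² = 0.2456/(0.3239)² = 2.3410 atm
P = 138.93 − 2.3410 = 136.6 atm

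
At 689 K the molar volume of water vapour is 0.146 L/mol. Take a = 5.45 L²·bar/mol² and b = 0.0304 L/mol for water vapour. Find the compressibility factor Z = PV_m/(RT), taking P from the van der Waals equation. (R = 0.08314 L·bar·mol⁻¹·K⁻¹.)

P = RT/(V_m − b) − a/V_m² = (0.08314)(689)/(0.146 − 0.0304) − 5.45/(0.146)²
  = 57.283/0.11560 − 255.68 = 495.53 − 255.68 = 239.85 bar
Z = PV_m/(RT) = (239.85)(0.146)/((0.08314)(689)) = 35.018/57.283 = 0.6113

Z ≈ 0.6113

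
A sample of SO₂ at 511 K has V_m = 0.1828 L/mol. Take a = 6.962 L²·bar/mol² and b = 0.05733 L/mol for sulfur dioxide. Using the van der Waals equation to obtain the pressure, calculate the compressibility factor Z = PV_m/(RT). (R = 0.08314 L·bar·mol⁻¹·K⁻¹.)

P = RT/(V_m − b) − a/V_m² = (0.08314)(511)/(0.1828 − 0.05733) − 6.962/(0.1828)²
  = 42.485/0.12547 − 208.34 = 338.61 − 208.34 = 130.27 bar
Z = PV_m/(RT) = (130.27)(0.1828)/((0.08314)(511)) = 23.813/42.485 = 0.5605

Z ≈ 0.5605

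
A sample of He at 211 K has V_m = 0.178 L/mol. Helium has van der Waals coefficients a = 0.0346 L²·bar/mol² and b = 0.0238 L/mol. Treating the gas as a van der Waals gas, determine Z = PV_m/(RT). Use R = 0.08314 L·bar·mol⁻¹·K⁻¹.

P = RT/(V_m − b) − a/V_m² = (0.08314)(211)/(0.178 − 0.0238) − 0.0346/(0.178)²
  = 17.543/0.15420 − 1.0920 = 113.77 − 1.0920 = 112.68 bar
Z = PV_m/(RT) = (112.68)(0.178)/((0.08314)(211)) = 20.057/17.543 = 1.143

Z ≈ 1.143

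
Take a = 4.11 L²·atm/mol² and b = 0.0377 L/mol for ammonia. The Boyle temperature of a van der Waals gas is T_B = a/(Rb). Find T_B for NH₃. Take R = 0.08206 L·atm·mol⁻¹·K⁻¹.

For a van der Waals gas the second virial coefficient B₂ = b − a/(RT) vanishes at T_B = a/(Rb).
T_B = 4.11/(0.08206×0.0377) = 4.11/0.0030937 = 1329 K

T_B ≈ 1329 K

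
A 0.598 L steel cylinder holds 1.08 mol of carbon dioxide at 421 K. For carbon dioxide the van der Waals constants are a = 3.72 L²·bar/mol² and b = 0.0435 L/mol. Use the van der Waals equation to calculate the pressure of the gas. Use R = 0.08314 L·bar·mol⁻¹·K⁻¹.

P = nRT/(V − nb) − a n²/V²
nRT/(V − nb) = (1.08)(0.08314)(421)/(0.598 − 1.08×0.0435) = 37.802/0.55102 = 68.604 bar
a n²/V² = (3.72)(1.08)²/(0.598)² = 12.134 bar
P = 68.604 − 12.134 = 56.47 bar

P ≈ 56.47 bar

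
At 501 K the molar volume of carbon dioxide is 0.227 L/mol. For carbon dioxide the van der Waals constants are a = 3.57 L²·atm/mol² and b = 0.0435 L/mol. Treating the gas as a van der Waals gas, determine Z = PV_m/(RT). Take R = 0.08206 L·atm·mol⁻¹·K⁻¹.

P = RT/(V_m − b) − a/V_m² = (0.08206)(501)/(0.227 − 0.0435) − 3.57/(0.227)²
  = 41.112/0.18350 − 69.281 = 224.04 − 69.281 = 154.76 atm
Z = PV_m/(RT) = (154.76)(0.227)/((0.08206)(501)) = 35.131/41.112 = 0.8545

Z ≈ 0.8545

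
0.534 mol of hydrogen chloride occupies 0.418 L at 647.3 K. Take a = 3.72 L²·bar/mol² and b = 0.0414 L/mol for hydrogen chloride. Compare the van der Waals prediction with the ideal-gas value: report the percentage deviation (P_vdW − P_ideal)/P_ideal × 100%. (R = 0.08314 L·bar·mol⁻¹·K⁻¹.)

-3.25 %

Ideal: P_ideal = nRT/V = (0.534)(0.08314)(647.3)/0.418 = 68.7513 bar
vdW: P = nRT/(V − nb) − a n²/V² = 28.7380/0.395892 − 1.06078/0.174724 = 72.5905 − 6.07118 = 66.5193 bar
% deviation = (66.5193 − 68.7513)/68.7513 × 100% = -3.25%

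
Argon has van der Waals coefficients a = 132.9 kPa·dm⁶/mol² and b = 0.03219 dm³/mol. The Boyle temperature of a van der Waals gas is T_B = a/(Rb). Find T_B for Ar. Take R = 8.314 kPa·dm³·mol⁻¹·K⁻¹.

For a van der Waals gas the second virial coefficient B₂ = b − a/(RT) vanishes at T_B = a/(Rb).
T_B = 132.9/(8.314×0.03219) = 132.9/0.26763 = 496.6 K

T_B ≈ 496.6 K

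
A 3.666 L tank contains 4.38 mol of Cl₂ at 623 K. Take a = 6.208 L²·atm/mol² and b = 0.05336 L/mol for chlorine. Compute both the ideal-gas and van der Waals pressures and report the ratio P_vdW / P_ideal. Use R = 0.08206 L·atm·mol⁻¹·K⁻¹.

Ideal: P_ideal = nRT/V = (4.38)(0.08206)(623)/3.666 = 61.0803 atm
vdW: P = nRT/(V − nb) − a n²/V² = 223.920/3.43228 − 119.097/13.4396 = 65.2394 − 8.86165 = 56.3778 atm
Ratio = 56.3778/61.0803 = 0.9230

P_vdW / P_ideal ≈ 0.9230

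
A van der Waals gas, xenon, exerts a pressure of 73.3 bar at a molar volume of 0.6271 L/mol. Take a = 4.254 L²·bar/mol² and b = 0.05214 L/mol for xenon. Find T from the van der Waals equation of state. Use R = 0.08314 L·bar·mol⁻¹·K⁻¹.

T = (P + a/V_m²)(V_m − b)/R
P + a/V_m² = 73.3 + 4.254/(0.6271)² = 84.117 bar
V_m − b = 0.6271 − 0.05214 = 0.57496 L/mol
T = (84.117)(0.57496)/0.08314 = 581.7 K

T ≈ 581.7 K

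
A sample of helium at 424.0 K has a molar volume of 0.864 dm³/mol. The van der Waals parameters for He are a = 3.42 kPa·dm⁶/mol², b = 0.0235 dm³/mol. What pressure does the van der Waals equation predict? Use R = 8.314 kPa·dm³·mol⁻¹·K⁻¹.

P = RT/(V_m − b) − a/V_m²
RT/(V_m − b) = (8.314)(424.0)/(0.864 − 0.0235) = 3525.1/0.84050 = 4194.1 kPa
a/V_m² = 3.42/(0.864)² = 4.5814 kPa
P = 4194.1 − 4.5814 = 4190 kPa

P ≈ 4190 kPa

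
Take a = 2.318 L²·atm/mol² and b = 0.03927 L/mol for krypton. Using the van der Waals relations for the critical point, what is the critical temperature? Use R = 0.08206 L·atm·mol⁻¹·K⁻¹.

T_c ≈ 213.1 K

For a van der Waals gas, T_c = 8a/(27Rb).
T_c = 8×2.318/(27×0.08206×0.03927) = 18.544/0.087007 = 213.1 K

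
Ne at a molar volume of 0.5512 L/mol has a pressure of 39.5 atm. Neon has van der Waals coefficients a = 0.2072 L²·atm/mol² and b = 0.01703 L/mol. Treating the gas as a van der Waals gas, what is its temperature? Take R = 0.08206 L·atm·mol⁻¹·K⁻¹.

T ≈ 261.6 K

T = (P + a/V_m²)(V_m − b)/R
P + a/V_m² = 39.5 + 0.2072/(0.5512)² = 40.182 atm
V_m − b = 0.5512 − 0.01703 = 0.53417 L/mol
T = (40.182)(0.53417)/0.08206 = 261.6 K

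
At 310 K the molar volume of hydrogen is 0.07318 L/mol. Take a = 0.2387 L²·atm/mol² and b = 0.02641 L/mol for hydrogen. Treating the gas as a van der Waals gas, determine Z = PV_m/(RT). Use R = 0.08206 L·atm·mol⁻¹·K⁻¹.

Z ≈ 1.436

P = RT/(V_m − b) − a/V_m² = (0.08206)(310)/(0.07318 − 0.02641) − 0.2387/(0.07318)²
  = 25.439/0.046770 − 44.573 = 543.92 − 44.573 = 499.35 atm
Z = PV_m/(RT) = (499.35)(0.07318)/((0.08206)(310)) = 36.542/25.439 = 1.436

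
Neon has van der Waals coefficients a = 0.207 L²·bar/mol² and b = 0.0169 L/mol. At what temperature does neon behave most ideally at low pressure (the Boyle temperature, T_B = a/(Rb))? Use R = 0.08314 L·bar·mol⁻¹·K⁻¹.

T_B ≈ 147.3 K

For a van der Waals gas the second virial coefficient B₂ = b − a/(RT) vanishes at T_B = a/(Rb).
T_B = 0.207/(0.08314×0.0169) = 0.207/0.0014051 = 147.3 K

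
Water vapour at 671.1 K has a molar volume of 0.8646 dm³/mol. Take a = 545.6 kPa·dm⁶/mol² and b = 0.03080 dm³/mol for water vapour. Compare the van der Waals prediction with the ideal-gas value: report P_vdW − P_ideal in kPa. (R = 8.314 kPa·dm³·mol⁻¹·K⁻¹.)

ΔP ≈ -491.5 kPa

Ideal: P_ideal = RT/V_m = (8.314)(671.1)/0.8646 = 6453.30 kPa
vdW: P = RT/(V_m − b) − a/V_m² = 5579.53/0.833800 − 545.6/0.747533 = 6691.69 − 729.867 = 5961.82 kPa
ΔP = 5961.82 − 6453.30 = -491.5 kPa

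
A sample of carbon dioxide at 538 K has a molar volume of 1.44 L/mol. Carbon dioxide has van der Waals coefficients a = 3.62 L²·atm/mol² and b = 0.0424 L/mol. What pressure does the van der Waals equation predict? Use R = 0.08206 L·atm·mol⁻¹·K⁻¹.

P ≈ 29.84 atm

P = RT/(V_m − b) − a/V_m²
RT/(V_m − b) = (0.08206)(538)/(1.44 − 0.0424) = 44.148/1.3976 = 31.588 atm
a/V_m² = 3.62/(1.44)² = 1.7458 atm
P = 31.588 − 1.7458 = 29.84 atm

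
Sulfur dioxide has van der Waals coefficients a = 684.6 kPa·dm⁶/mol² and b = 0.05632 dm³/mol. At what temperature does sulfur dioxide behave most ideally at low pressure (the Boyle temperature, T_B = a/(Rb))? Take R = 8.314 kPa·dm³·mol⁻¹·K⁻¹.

T_B ≈ 1462 K

For a van der Waals gas the second virial coefficient B₂ = b − a/(RT) vanishes at T_B = a/(Rb).
T_B = 684.6/(8.314×0.05632) = 684.6/0.46824 = 1462 K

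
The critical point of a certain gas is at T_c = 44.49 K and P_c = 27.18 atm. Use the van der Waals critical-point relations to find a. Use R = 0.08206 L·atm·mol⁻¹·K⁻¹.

a ≈ 0.2069 L²·atm/mol²

From T_c = 8a/(27Rb) and P_c = a/(27b²): a = 27 R² T_c²/(64 P_c).
a = 27×(0.08206)²×(44.49)²/(64×27.18) = 359.87/1739.5 = 0.2069 L²·atm/mol²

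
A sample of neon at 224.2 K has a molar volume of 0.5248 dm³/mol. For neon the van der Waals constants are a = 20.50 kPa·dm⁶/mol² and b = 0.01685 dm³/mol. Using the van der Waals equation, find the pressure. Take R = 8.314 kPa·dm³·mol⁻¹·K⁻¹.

P ≈ 3595 kPa

P = RT/(V_m − b) − a/V_m²
RT/(V_m − b) = (8.314)(224.2)/(0.5248 − 0.01685) = 1864.0/0.50795 = 3669.7 kPa
a/V_m² = 20.50/(0.5248)² = 74.433 kPa
P = 3669.7 − 74.433 = 3595 kPa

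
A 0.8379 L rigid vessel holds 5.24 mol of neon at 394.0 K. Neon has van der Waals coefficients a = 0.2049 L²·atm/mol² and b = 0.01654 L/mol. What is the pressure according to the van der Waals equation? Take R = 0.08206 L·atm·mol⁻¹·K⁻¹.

P ≈ 217.5 atm

P = nRT/(V − nb) − a n²/V²
nRT/(V − nb) = (5.24)(0.08206)(394.0)/(0.8379 − 5.24×0.01654) = 169.42/0.75123 = 225.52 atm
a n²/V² = (0.2049)(5.24)²/(0.8379)² = 8.0135 atm
P = 225.52 − 8.0135 = 217.5 atm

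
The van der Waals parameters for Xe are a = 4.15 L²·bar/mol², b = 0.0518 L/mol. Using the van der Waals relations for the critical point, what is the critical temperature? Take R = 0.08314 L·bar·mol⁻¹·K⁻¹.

For a van der Waals gas, T_c = 8a/(27Rb).
T_c = 8×4.15/(27×0.08314×0.0518) = 33.200/0.11628 = 285.5 K

T_c ≈ 285.5 K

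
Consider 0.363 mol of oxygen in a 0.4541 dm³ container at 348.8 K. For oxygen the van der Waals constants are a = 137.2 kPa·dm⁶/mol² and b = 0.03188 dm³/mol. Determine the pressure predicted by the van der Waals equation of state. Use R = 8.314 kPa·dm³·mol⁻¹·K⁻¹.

P ≈ 2291 kPa

P = nRT/(V − nb) − a n²/V²
nRT/(V − nb) = (0.363)(8.314)(348.8)/(0.4541 − 0.363×0.03188) = 1052.7/0.44253 = 2378.8 kPa
a n²/V² = (137.2)(0.363)²/(0.4541)² = 87.673 kPa
P = 2378.8 − 87.673 = 2291 kPa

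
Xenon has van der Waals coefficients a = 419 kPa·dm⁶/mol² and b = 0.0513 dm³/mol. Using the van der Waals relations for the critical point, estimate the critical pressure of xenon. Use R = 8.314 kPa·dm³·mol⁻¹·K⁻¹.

For a van der Waals gas, P_c = a/(27b²).
P_c = 419/(27×(0.0513)²) = 419/0.071056 = 5897 kPa

P_c ≈ 5897 kPa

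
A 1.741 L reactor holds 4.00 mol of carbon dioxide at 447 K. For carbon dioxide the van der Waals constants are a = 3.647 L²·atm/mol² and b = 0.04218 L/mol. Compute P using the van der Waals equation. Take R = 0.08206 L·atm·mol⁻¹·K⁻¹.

P ≈ 74.07 atm

P = nRT/(V − nb) − a n²/V²
nRT/(V − nb) = (4.00)(0.08206)(447)/(1.741 − 4.00×0.04218) = 146.72/1.5723 = 93.316 atm
a n²/V² = (3.647)(4.00)²/(1.741)² = 19.251 atm
P = 93.316 − 19.251 = 74.07 atm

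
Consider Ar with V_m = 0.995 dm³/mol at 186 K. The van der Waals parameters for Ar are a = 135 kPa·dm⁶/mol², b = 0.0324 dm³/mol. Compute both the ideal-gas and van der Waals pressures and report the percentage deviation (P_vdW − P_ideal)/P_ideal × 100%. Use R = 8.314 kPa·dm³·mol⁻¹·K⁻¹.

Ideal: P_ideal = RT/V_m = (8.314)(186)/0.995 = 1554.17 kPa
vdW: P = RT/(V_m − b) − a/V_m² = 1546.40/0.962600 − 135/0.990025 = 1606.48 − 136.360 = 1470.12 kPa
% deviation = (1470.12 − 1554.17)/1554.17 × 100% = -5.41%

-5.41 %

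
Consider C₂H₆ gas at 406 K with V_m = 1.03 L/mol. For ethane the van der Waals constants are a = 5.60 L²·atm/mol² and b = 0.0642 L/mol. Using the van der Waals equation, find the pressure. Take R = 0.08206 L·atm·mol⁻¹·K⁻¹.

P ≈ 29.22 atm

P = RT/(V_m − b) − a/V_m²
RT/(V_m − b) = (0.08206)(406)/(1.03 − 0.0642) = 33.316/0.96580 = 34.496 atm
a/V_m² = 5.60/(1.03)² = 5.2785 atm
P = 34.496 − 5.2785 = 29.22 atm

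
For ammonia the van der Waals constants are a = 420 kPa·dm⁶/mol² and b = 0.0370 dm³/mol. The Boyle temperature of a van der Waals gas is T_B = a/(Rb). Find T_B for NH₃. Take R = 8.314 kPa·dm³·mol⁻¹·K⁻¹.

For a van der Waals gas the second virial coefficient B₂ = b − a/(RT) vanishes at T_B = a/(Rb).
T_B = 420/(8.314×0.0370) = 420/0.30762 = 1365 K

T_B ≈ 1365 K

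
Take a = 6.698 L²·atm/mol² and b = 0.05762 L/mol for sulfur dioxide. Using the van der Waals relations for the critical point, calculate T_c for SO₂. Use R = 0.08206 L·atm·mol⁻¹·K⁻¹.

T_c ≈ 419.7 K

For a van der Waals gas, T_c = 8a/(27Rb).
T_c = 8×6.698/(27×0.08206×0.05762) = 53.584/0.12766 = 419.7 K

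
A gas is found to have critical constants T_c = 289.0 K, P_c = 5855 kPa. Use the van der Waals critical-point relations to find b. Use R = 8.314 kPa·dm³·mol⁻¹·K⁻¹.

From T_c = 8a/(27Rb) and P_c = a/(27b²): b = R T_c/(8 P_c).
b = (8.314)(289.0)/(8×5855) = 2402.7/46840 = 0.05130 dm³/mol

b ≈ 0.05130 dm³/mol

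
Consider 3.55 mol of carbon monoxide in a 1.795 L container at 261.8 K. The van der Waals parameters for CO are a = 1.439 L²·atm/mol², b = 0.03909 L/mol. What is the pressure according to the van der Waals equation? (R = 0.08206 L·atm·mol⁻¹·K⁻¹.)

P ≈ 40.42 atm

P = nRT/(V − nb) − a n²/V²
nRT/(V − nb) = (3.55)(0.08206)(261.8)/(1.795 − 3.55×0.03909) = 76.266/1.6562 = 46.049 atm
a n²/V² = (1.439)(3.55)²/(1.795)² = 5.6284 atm
P = 46.049 − 5.6284 = 40.42 atm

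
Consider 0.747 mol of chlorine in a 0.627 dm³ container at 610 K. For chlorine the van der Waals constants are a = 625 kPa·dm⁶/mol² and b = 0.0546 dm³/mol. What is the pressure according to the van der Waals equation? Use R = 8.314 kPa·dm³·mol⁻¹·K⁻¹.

P ≈ 5575 kPa

P = nRT/(V − nb) − a n²/V²
nRT/(V − nb) = (0.747)(8.314)(610)/(0.627 − 0.747×0.0546) = 3788.4/0.58621 = 6462.5 kPa
a n²/V² = (625)(0.747)²/(0.627)² = 887.13 kPa
P = 6462.5 − 887.13 = 5575 kPa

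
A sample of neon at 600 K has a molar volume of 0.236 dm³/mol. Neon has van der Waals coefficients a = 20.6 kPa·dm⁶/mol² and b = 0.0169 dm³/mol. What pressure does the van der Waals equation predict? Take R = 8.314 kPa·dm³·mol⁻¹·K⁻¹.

P = RT/(V_m − b) − a/V_m²
RT/(V_m − b) = (8.314)(600)/(0.236 − 0.0169) = 4988.4/0.21910 = 22768 kPa
a/V_m² = 20.6/(0.236)² = 369.86 kPa
P = 22768 − 369.86 = 22398 kPa

P ≈ 22398 kPa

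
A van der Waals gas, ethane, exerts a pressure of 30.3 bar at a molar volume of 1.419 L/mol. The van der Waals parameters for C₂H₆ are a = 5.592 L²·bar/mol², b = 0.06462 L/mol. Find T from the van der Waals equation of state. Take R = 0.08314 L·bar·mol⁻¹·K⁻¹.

T = (P + a/V_m²)(V_m − b)/R
P + a/V_m² = 30.3 + 5.592/(1.419)² = 33.077 bar
V_m − b = 1.419 − 0.06462 = 1.3544 L/mol
T = (33.077)(1.3544)/0.08314 = 538.8 K

T ≈ 538.8 K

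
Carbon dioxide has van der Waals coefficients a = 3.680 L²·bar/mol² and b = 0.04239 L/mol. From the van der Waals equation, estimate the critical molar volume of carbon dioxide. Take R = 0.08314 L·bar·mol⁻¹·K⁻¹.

For a van der Waals gas, V_m,c = 3b.
V_m,c = 3×0.04239 = 0.1272 L/mol

V_m,c ≈ 0.1272 L/mol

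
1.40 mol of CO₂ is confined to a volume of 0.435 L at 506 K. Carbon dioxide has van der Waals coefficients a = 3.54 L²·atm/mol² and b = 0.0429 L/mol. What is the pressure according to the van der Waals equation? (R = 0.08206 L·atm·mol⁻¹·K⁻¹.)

P = nRT/(V − nb) − a n²/V²
nRT/(V − nb) = (1.40)(0.08206)(506)/(0.435 − 1.40×0.0429) = 58.131/0.37494 = 155.04 atm
a n²/V² = (3.54)(1.40)²/(0.435)² = 36.667 atm
P = 155.04 − 36.667 = 118.4 atm

P ≈ 118.4 atm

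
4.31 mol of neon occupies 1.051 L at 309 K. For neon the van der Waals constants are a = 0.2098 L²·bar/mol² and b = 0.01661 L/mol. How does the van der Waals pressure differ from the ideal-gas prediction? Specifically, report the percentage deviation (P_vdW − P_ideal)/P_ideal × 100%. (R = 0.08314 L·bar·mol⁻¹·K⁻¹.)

3.96 %

Ideal: P_ideal = nRT/V = (4.31)(0.08314)(309)/1.051 = 105.352 bar
vdW: P = nRT/(V − nb) − a n²/V² = 110.725/0.979411 − 3.89727/1.10460 = 113.053 − 3.52822 = 109.525 bar
% deviation = (109.525 − 105.352)/105.352 × 100% = 3.96%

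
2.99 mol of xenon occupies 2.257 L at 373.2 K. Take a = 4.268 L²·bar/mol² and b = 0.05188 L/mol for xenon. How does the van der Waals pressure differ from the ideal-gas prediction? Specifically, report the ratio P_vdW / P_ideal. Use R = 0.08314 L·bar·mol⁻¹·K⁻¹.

Ideal: P_ideal = nRT/V = (2.99)(0.08314)(373.2)/2.257 = 41.1047 bar
vdW: P = nRT/(V − nb) − a n²/V² = 92.7733/2.10188 − 38.1563/5.09405 = 44.1382 − 7.49037 = 36.6478 bar
Ratio = 36.6478/41.1047 = 0.8916

P_vdW / P_ideal ≈ 0.8916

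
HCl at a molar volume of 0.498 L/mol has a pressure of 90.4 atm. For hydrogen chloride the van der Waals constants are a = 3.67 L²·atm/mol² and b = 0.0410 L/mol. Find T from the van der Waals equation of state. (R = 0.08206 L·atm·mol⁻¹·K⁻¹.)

T ≈ 585.9 K

T = (P + a/V_m²)(V_m − b)/R
P + a/V_m² = 90.4 + 3.67/(0.498)² = 105.20 atm
V_m − b = 0.498 − 0.0410 = 0.45700 L/mol
T = (105.20)(0.45700)/0.08206 = 585.9 K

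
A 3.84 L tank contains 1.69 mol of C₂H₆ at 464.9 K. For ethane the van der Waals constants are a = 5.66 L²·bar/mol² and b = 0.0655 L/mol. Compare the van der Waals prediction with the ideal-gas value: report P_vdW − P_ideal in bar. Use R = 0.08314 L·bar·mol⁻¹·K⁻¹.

Ideal: P_ideal = nRT/V = (1.69)(0.08314)(464.9)/3.84 = 17.0108 bar
vdW: P = nRT/(V − nb) − a n²/V² = 65.3215/3.72931 − 16.1655/14.7456 = 17.5157 − 1.09629 = 16.4194 bar
ΔP = 16.4194 − 17.0108 = -0.591 bar

ΔP ≈ -0.591 bar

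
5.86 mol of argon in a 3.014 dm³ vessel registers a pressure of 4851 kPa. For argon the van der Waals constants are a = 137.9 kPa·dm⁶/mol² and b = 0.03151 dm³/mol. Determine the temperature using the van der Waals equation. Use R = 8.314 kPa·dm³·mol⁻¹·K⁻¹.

T ≈ 312.0 K

T = (P + a n²/V²)(V − nb)/(nR)
P + a n²/V² = 4851 + (137.9)(5.86)²/(3.014)² = 5372.3 kPa
V − nb = 3.014 − (5.86)(0.03151) = 2.8294 dm³
T = (5372.3)(2.8294)/((5.86)(8.314)) = 312.0 K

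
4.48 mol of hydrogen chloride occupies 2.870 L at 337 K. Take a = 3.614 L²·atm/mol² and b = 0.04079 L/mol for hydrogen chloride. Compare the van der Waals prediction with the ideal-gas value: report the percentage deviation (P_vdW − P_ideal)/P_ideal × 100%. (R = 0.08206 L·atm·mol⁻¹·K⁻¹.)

-13.60 %

Ideal: P_ideal = nRT/V = (4.48)(0.08206)(337)/2.870 = 43.1676 atm
vdW: P = nRT/(V − nb) − a n²/V² = 123.891/2.68726 − 72.5344/8.23690 = 46.1031 − 8.80603 = 37.2971 atm
% deviation = (37.2971 − 43.1676)/43.1676 × 100% = -13.60%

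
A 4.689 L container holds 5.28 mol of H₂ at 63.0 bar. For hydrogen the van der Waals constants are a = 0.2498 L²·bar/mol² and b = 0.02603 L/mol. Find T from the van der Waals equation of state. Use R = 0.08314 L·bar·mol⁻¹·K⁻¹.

T ≈ 656.5 K

T = (P + a n²/V²)(V − nb)/(nR)
P + a n²/V² = 63.0 + (0.2498)(5.28)²/(4.689)² = 63.317 bar
V − nb = 4.689 − (5.28)(0.02603) = 4.5516 L
T = (63.317)(4.5516)/((5.28)(0.08314)) = 656.5 K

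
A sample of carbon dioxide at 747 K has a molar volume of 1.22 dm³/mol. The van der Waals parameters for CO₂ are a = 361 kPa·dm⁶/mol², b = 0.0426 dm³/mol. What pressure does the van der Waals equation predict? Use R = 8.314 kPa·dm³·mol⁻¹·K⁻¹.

P = RT/(V_m − b) − a/V_m²
RT/(V_m − b) = (8.314)(747)/(1.22 − 0.0426) = 6210.6/1.1774 = 5274.8 kPa
a/V_m² = 361/(1.22)² = 242.54 kPa
P = 5274.8 − 242.54 = 5032 kPa

P ≈ 5032 kPa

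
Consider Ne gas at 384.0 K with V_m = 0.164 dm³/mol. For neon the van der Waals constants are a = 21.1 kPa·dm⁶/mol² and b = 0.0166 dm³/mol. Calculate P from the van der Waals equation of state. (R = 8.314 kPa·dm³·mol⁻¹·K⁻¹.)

P ≈ 20875 kPa

P = RT/(V_m − b) − a/V_m²
RT/(V_m − b) = (8.314)(384.0)/(0.164 − 0.0166) = 3192.6/0.14740 = 21659 kPa
a/V_m² = 21.1/(0.164)² = 784.50 kPa
P = 21659 − 784.50 = 20875 kPa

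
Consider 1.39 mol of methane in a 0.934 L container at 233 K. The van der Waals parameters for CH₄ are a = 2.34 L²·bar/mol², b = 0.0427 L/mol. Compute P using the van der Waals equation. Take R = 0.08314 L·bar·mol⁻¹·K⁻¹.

P = nRT/(V − nb) − a n²/V²
nRT/(V − nb) = (1.39)(0.08314)(233)/(0.934 − 1.39×0.0427) = 26.927/0.87465 = 30.786 bar
a n²/V² = (2.34)(1.39)²/(0.934)² = 5.1826 bar
P = 30.786 − 5.1826 = 25.60 bar

P ≈ 25.60 bar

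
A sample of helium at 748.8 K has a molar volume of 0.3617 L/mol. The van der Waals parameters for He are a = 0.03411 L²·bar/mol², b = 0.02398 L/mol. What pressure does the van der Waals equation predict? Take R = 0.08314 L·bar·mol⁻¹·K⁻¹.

P = RT/(V_m − b) − a/V_m²
RT/(V_m − b) = (0.08314)(748.8)/(0.3617 − 0.02398) = 62.255/0.33772 = 184.34 bar
a/V_m² = 0.03411/(0.3617)² = 0.26073 bar
P = 184.34 − 0.26073 = 184.1 bar

P ≈ 184.1 bar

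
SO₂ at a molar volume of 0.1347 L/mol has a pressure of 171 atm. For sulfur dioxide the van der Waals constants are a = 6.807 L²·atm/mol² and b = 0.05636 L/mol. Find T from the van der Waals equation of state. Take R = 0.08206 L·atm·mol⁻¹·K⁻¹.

T = (P + a/V_m²)(V_m − b)/R
P + a/V_m² = 171 + 6.807/(0.1347)² = 546.16 atm
V_m − b = 0.1347 − 0.05636 = 0.078340 L/mol
T = (546.16)(0.078340)/0.08206 = 521.4 K

T ≈ 521.4 K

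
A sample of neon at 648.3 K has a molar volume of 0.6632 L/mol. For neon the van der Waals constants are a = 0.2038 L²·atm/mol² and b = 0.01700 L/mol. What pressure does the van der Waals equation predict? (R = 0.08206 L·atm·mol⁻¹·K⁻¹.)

P ≈ 81.86 atm

P = RT/(V_m − b) − a/V_m²
RT/(V_m − b) = (0.08206)(648.3)/(0.6632 − 0.01700) = 53.199/0.64620 = 82.326 atm
a/V_m² = 0.2038/(0.6632)² = 0.46336 atm
P = 82.326 − 0.46336 = 81.86 atm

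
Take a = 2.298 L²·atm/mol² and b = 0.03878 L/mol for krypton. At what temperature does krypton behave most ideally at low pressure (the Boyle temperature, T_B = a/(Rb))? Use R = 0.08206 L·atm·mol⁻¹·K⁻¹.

T_B ≈ 722.1 K

For a van der Waals gas the second virial coefficient B₂ = b − a/(RT) vanishes at T_B = a/(Rb).
T_B = 2.298/(0.08206×0.03878) = 2.298/0.0031823 = 722.1 K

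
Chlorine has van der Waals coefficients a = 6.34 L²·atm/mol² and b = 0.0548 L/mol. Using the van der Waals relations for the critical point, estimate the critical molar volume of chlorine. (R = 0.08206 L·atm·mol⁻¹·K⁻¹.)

For a van der Waals gas, V_m,c = 3b.
V_m,c = 3×0.0548 = 0.1644 L/mol

V_m,c ≈ 0.1644 L/mol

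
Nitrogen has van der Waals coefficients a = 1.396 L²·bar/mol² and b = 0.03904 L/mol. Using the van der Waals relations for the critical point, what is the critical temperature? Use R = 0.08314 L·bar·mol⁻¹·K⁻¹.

T_c ≈ 127.4 K

For a van der Waals gas, T_c = 8a/(27Rb).
T_c = 8×1.396/(27×0.08314×0.03904) = 11.168/0.087636 = 127.4 K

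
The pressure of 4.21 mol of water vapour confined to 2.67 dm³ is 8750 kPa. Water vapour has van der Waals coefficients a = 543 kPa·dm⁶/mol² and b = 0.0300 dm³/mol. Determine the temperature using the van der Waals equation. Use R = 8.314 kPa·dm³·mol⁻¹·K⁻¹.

T ≈ 734.0 K

T = (P + a n²/V²)(V − nb)/(nR)
P + a n²/V² = 8750 + (543)(4.21)²/(2.67)² = 10100 kPa
V − nb = 2.67 − (4.21)(0.0300) = 2.5437 dm³
T = (10100)(2.5437)/((4.21)(8.314)) = 734.0 K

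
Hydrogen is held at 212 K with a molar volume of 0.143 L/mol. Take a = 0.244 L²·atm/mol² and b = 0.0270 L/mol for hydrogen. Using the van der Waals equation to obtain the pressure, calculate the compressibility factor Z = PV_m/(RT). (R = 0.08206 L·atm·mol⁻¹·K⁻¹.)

P = RT/(V_m − b) − a/V_m² = (0.08206)(212)/(0.143 − 0.0270) − 0.244/(0.143)²
  = 17.397/0.11600 − 11.932 = 149.97 − 11.932 = 138.04 atm
Z = PV_m/(RT) = (138.04)(0.143)/((0.08206)(212)) = 19.740/17.397 = 1.135

Z ≈ 1.135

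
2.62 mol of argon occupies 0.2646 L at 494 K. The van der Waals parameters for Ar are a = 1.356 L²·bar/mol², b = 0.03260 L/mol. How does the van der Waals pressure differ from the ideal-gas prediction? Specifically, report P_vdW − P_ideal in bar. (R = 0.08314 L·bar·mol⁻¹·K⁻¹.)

ΔP ≈ 60.90 bar

Ideal: P_ideal = nRT/V = (2.62)(0.08314)(494)/0.2646 = 406.676 bar
vdW: P = nRT/(V − nb) − a n²/V² = 107.606/0.179188 − 9.30813/0.0700132 = 600.520 − 132.948 = 467.572 bar
ΔP = 467.572 − 406.676 = 60.90 bar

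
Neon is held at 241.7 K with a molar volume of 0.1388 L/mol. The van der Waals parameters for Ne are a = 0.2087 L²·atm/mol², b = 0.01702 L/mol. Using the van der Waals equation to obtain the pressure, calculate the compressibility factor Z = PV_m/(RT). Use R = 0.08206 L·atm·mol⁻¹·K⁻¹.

Z ≈ 1.064

P = RT/(V_m − b) − a/V_m² = (0.08206)(241.7)/(0.1388 − 0.01702) − 0.2087/(0.1388)²
  = 19.834/0.12178 − 10.833 = 162.87 − 10.833 = 152.04 atm
Z = PV_m/(RT) = (152.04)(0.1388)/((0.08206)(241.7)) = 21.103/19.834 = 1.064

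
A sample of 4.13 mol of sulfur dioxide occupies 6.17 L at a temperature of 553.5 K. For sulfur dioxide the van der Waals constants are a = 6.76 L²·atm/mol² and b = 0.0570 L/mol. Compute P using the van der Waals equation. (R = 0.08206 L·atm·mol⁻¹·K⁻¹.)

P ≈ 28.58 atm

P = nRT/(V − nb) − a n²/V²
nRT/(V − nb) = (4.13)(0.08206)(553.5)/(6.17 − 4.13×0.0570) = 187.59/5.9346 = 31.610 atm
a n²/V² = (6.76)(4.13)²/(6.17)² = 3.0288 atm
P = 31.610 − 3.0288 = 28.58 atm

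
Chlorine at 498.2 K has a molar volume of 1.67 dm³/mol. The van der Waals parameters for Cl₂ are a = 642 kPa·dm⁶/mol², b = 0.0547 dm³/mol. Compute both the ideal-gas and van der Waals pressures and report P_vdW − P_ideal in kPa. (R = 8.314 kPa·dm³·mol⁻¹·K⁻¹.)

ΔP ≈ -146.2 kPa

Ideal: P_ideal = RT/V_m = (8.314)(498.2)/1.67 = 2480.26 kPa
vdW: P = RT/(V_m − b) − a/V_m² = 4142.03/1.61530 − 642/2.78890 = 2564.25 − 230.198 = 2334.05 kPa
ΔP = 2334.05 − 2480.26 = -146.2 kPa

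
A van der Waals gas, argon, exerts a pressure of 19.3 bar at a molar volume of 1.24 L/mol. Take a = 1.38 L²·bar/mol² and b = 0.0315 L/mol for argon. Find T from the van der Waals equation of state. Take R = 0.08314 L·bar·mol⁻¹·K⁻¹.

T ≈ 293.6 K

T = (P + a/V_m²)(V_m − b)/R
P + a/V_m² = 19.3 + 1.38/(1.24)² = 20.198 bar
V_m − b = 1.24 − 0.0315 = 1.2085 L/mol
T = (20.198)(1.2085)/0.08314 = 293.6 K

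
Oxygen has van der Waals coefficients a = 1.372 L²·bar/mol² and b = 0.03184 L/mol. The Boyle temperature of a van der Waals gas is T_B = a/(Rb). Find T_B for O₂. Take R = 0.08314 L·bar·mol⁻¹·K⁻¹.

For a van der Waals gas the second virial coefficient B₂ = b − a/(RT) vanishes at T_B = a/(Rb).
T_B = 1.372/(0.08314×0.03184) = 1.372/0.0026472 = 518.3 K

T_B ≈ 518.3 K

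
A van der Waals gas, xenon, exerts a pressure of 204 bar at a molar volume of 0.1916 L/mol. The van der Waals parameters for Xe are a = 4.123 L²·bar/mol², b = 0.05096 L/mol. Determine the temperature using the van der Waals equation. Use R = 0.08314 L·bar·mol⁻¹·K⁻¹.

T = (P + a/V_m²)(V_m − b)/R
P + a/V_m² = 204 + 4.123/(0.1916)² = 316.31 bar
V_m − b = 0.1916 − 0.05096 = 0.14064 L/mol
T = (316.31)(0.14064)/0.08314 = 535.1 K

T ≈ 535.1 K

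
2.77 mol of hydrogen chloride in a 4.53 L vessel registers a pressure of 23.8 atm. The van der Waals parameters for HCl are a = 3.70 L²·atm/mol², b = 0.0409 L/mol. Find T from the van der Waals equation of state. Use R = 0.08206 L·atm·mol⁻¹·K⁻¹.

T = (P + a n²/V²)(V − nb)/(nR)
P + a n²/V² = 23.8 + (3.70)(2.77)²/(4.53)² = 25.183 atm
V − nb = 4.53 − (2.77)(0.0409) = 4.4167 L
T = (25.183)(4.4167)/((2.77)(0.08206)) = 489.3 K

T ≈ 489.3 K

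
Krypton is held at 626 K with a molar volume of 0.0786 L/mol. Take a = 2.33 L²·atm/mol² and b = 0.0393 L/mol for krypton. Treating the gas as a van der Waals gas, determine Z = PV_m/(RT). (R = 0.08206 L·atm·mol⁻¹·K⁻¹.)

Z ≈ 1.423

P = RT/(V_m − b) − a/V_m² = (0.08206)(626)/(0.0786 − 0.0393) − 2.33/(0.0786)²
  = 51.370/0.039300 − 377.15 = 1307.1 − 377.15 = 930.0 atm
Z = PV_m/(RT) = (930.0)(0.0786)/((0.08206)(626)) = 73.098/51.370 = 1.423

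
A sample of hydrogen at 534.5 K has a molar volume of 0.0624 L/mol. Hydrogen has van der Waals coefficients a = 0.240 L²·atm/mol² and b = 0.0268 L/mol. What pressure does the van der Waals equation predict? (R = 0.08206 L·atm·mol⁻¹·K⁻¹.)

P = RT/(V_m − b) − a/V_m²
RT/(V_m − b) = (0.08206)(534.5)/(0.0624 − 0.0268) = 43.861/0.035600 = 1232.1 atm
a/V_m² = 0.240/(0.0624)² = 61.637 atm
P = 1232.1 − 61.637 = 1170 atm

P ≈ 1170 atm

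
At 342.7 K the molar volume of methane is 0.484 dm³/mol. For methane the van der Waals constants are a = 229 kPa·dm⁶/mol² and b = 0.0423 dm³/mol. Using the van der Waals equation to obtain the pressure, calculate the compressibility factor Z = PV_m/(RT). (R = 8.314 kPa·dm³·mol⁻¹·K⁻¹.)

P = RT/(V_m − b) − a/V_m² = (8.314)(342.7)/(0.484 − 0.0423) − 229/(0.484)²
  = 2849.2/0.44170 − 977.56 = 6450.5 − 977.56 = 5472.9 kPa
Z = PV_m/(RT) = (5472.9)(0.484)/((8.314)(342.7)) = 2648.9/2849.2 = 0.9297

Z ≈ 0.9297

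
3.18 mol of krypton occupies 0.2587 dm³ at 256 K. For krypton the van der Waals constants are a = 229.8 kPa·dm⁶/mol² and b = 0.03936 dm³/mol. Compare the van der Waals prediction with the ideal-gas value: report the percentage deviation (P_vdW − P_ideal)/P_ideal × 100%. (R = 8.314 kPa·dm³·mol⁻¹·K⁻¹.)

Ideal: P_ideal = nRT/V = (3.18)(8.314)(256)/0.2587 = 26162.6 kPa
vdW: P = nRT/(V − nb) − a n²/V² = 6768.26/0.133535 − 2323.83/0.0669257 = 50685.3 − 34722.5 = 15962.8 kPa
% deviation = (15962.8 − 26162.6)/26162.6 × 100% = -38.99%

-38.99 %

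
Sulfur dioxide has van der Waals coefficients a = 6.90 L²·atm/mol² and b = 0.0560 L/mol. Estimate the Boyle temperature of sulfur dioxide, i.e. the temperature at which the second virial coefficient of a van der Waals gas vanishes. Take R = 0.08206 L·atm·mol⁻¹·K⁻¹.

T_B ≈ 1502 K

For a van der Waals gas the second virial coefficient B₂ = b − a/(RT) vanishes at T_B = a/(Rb).
T_B = 6.90/(0.08206×0.0560) = 6.90/0.0045954 = 1502 K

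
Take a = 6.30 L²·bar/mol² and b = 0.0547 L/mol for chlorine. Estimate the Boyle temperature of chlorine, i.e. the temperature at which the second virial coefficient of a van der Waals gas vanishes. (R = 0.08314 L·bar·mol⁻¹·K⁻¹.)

For a van der Waals gas the second virial coefficient B₂ = b − a/(RT) vanishes at T_B = a/(Rb).
T_B = 6.30/(0.08314×0.0547) = 6.30/0.0045478 = 1385 K

T_B ≈ 1385 K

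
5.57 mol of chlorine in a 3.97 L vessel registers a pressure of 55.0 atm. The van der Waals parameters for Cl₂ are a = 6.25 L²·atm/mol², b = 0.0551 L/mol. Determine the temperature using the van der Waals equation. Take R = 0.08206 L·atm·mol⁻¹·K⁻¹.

T = (P + a n²/V²)(V − nb)/(nR)
P + a n²/V² = 55.0 + (6.25)(5.57)²/(3.97)² = 67.303 atm
V − nb = 3.97 − (5.57)(0.0551) = 3.6631 L
T = (67.303)(3.6631)/((5.57)(0.08206)) = 539.4 K

T ≈ 539.4 K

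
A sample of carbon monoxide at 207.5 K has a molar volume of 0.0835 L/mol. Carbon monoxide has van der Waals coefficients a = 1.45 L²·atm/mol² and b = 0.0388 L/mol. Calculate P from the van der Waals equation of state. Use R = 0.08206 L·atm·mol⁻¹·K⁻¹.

P ≈ 173.0 atm

P = RT/(V_m − b) − a/V_m²
RT/(V_m − b) = (0.08206)(207.5)/(0.0835 − 0.0388) = 17.027/0.044700 = 380.92 atm
a/V_m² = 1.45/(0.0835)² = 207.97 atm
P = 380.92 − 207.97 = 173.0 atm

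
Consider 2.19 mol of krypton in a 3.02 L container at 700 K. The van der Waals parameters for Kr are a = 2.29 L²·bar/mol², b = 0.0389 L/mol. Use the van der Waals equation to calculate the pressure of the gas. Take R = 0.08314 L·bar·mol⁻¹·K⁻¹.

P = nRT/(V − nb) − a n²/V²
nRT/(V − nb) = (2.19)(0.08314)(700)/(3.02 − 2.19×0.0389) = 127.45/2.9348 = 43.427 bar
a n²/V² = (2.29)(2.19)²/(3.02)² = 1.2042 bar
P = 43.427 − 1.2042 = 42.22 bar

P ≈ 42.22 bar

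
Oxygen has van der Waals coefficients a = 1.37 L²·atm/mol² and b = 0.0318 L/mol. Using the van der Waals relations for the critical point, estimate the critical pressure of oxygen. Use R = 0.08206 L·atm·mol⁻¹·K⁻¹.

For a van der Waals gas, P_c = a/(27b²).
P_c = 1.37/(27×(0.0318)²) = 1.37/0.027303 = 50.18 atm

P_c ≈ 50.18 atm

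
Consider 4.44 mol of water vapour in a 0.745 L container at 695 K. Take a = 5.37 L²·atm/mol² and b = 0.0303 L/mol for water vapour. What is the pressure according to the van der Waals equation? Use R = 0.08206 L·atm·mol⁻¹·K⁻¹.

P = nRT/(V − nb) − a n²/V²
nRT/(V − nb) = (4.44)(0.08206)(695)/(0.745 − 4.44×0.0303) = 253.22/0.61047 = 414.80 atm
a n²/V² = (5.37)(4.44)²/(0.745)² = 190.73 atm
P = 414.80 − 190.73 = 224.1 atm

P ≈ 224.1 atm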